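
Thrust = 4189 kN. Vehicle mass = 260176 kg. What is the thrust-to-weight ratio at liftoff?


TWR = 4189000 / (260176 * 9.81) = 1.64

1.64


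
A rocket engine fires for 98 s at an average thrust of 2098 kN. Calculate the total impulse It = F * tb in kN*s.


It = 2098 * 98 = 205604 kN*s

205604 kN*s


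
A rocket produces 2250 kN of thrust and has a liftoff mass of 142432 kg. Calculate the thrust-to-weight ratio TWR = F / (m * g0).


TWR = 2250000 / (142432 * 9.81) = 1.61

1.61


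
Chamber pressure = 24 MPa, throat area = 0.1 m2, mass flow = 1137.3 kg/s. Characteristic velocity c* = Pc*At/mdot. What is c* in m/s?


c* = 24e6 * 0.1 / 1137.3 = 2110 m/s

2110 m/s


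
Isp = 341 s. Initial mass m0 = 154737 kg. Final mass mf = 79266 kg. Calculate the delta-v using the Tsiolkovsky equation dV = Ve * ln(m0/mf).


Ve = 341 * 9.81 = 3345.21 m/s
dV = 3345.21 * ln(154737/79266) = 2238 m/s

2238 m/s


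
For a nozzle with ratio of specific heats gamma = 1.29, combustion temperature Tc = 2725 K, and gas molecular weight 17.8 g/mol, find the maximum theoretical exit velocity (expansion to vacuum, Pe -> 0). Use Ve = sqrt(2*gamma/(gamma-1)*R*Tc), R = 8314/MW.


R = 8314 / 17.8 = 467.08 J/(kg.K)
Ve = sqrt(2 * 1.29 / (1.29 - 1) * 467.08 * 2725) = 3365 m/s

3365 m/s


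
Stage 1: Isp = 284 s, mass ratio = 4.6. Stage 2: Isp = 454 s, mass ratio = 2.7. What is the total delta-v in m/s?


dV1 = 284 * 9.81 * ln(4.6) = 4251.7 m/s
dV2 = 454 * 9.81 * ln(2.7) = 4423.7 m/s
Total dV = 4251.7 + 4423.7 = 8675.4 m/s ~ 8675 m/s

8675 m/s


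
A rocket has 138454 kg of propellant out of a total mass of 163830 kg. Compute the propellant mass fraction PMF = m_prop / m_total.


PMF = 138454 / 163830 = 0.845

0.845


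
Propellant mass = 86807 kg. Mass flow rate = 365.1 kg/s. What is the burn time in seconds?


tb = 86807 / 365.1 = 237.8 s

237.8 s


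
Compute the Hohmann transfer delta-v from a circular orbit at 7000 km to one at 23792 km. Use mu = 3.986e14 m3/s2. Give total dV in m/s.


V1 = sqrt(mu/r1) = 7546.05 m/s
dV1 = V1*(sqrt(2*r2/(r1+r2)) - 1) = 1834.56 m/s
V2 = sqrt(mu/r2) = 4093.11 m/s
dV2 = V2*(1 - sqrt(2*r1/(r1+r2))) = 1333.18 m/s
Total dV = 3168 m/s

3168 m/s


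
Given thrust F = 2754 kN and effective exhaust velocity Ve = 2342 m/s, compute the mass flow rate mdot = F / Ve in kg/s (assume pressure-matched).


mdot = F / Ve = 2754000 / 2342 = 1175.9 kg/s

1175.9 kg/s


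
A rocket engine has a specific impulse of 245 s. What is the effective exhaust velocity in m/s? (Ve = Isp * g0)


Ve = Isp * g0 = 245 * 9.81 = 2403.5 m/s

2403.5 m/s


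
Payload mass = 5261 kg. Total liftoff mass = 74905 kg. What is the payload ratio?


PR = 5261 / 74905 = 0.0702

0.0702


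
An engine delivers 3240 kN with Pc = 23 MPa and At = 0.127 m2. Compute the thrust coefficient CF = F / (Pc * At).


CF = 3240000 / (23e6 * 0.127) = 1.11

1.11


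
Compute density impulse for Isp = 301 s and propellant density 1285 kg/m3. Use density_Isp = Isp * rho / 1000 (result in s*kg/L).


rho*Isp = 301 * 1285 / 1000 = 387 s*kg/L

387 s*kg/L


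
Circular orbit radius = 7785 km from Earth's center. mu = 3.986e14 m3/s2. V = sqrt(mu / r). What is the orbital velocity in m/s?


V = sqrt(3.986e14 / 7785000) = 7155 m/s

7155 m/s


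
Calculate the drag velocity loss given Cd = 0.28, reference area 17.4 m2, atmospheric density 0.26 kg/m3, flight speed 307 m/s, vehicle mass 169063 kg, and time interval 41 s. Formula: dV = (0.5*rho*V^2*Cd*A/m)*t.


D = 0.5 * 0.26 * 307^2 * 0.28 * 17.4 = 59693.55 N
a = 59693.55 / 169063 = 0.3531 m/s2
dV = 0.3531 * 41 = 14.5 m/s

14.5 m/s


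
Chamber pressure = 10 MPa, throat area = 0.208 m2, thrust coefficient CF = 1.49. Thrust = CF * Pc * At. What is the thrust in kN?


F = 1.49 * 10e6 * 0.208 = 3.0992e+06 N = 3099.2 kN

3099.2 kN


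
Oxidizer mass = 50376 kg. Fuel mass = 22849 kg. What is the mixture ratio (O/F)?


MR = 50376 / 22849 = 2.2

2.2


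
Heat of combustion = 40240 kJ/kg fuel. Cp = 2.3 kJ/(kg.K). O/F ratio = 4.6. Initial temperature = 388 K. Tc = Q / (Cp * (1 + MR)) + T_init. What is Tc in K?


Tc = 40240 / (2.3 * (1 + 4.6)) + 388 = 3512 K

3512 K


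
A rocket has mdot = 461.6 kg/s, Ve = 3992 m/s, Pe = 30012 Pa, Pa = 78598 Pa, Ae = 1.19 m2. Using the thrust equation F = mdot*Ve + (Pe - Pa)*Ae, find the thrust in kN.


F = 461.6 * 3992 + (30012 - 78598) * 1.19 = 1.7849e+06 N = 1784.9 kN

1784.9 kN


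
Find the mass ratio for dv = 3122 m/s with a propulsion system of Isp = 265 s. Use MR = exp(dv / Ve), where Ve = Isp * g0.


Ve = 265 * 9.81 = 2599.65 m/s
MR = exp(3122 / 2599.65) = 3.323

3.323


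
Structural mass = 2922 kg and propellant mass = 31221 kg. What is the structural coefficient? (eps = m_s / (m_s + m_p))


eps = 2922 / (2922 + 31221) = 0.0856

0.0856


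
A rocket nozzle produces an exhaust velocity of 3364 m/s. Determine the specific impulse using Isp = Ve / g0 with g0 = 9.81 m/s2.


Isp = Ve / g0 = 3364 / 9.81 = 342.9 s

342.9 s


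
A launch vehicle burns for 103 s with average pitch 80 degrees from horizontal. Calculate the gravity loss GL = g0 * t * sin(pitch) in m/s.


GL = 9.81 * 103 * sin(80 deg) = 995 m/s

995 m/s


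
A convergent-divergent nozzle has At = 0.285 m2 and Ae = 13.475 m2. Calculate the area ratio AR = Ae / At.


AR = 13.475 / 0.285 = 47.3

47.3


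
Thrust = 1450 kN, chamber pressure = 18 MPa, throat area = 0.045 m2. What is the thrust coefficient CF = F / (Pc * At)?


CF = 1450000 / (18e6 * 0.045) = 1.79

1.79


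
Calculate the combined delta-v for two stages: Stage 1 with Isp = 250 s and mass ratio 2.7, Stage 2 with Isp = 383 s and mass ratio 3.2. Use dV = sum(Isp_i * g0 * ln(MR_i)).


dV1 = 250 * 9.81 * ln(2.7) = 2435.9 m/s
dV2 = 383 * 9.81 * ln(3.2) = 4370.2 m/s
Total dV = 2435.9 + 4370.2 = 6806.1 m/s ~ 6806 m/s

6806 m/s


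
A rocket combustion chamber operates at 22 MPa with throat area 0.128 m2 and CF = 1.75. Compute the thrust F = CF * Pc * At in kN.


F = 1.75 * 22e6 * 0.128 = 4.9280e+06 N = 4928.0 kN

4928.0 kN


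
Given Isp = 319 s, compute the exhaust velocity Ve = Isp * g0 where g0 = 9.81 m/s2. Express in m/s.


Ve = Isp * g0 = 319 * 9.81 = 3129.4 m/s

3129.4 m/s


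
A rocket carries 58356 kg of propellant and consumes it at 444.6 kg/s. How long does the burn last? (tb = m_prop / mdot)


tb = 58356 / 444.6 = 131.3 s

131.3 s


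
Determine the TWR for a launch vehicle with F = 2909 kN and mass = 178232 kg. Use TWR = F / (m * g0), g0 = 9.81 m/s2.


TWR = 2909000 / (178232 * 9.81) = 1.66

1.66


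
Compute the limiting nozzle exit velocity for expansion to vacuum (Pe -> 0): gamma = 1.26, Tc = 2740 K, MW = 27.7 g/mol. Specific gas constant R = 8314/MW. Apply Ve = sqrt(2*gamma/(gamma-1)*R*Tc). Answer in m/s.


R = 8314 / 27.7 = 300.14 J/(kg.K)
Ve = sqrt(2 * 1.26 / (1.26 - 1) * 300.14 * 2740) = 2823 m/s

2823 m/s


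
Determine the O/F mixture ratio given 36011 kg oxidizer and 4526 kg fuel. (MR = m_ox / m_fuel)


MR = 36011 / 4526 = 7.96

7.96


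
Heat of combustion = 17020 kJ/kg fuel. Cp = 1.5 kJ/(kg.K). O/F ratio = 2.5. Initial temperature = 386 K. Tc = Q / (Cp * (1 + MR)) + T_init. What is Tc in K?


Tc = 17020 / (1.5 * (1 + 2.5)) + 386 = 3628 K

3628 K


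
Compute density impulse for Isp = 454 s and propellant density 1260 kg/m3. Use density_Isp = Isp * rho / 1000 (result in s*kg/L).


rho*Isp = 454 * 1260 / 1000 = 572 s*kg/L

572 s*kg/L


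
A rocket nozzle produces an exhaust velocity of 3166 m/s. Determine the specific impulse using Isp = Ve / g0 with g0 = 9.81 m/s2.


Isp = Ve / g0 = 3166 / 9.81 = 322.7 s

322.7 s


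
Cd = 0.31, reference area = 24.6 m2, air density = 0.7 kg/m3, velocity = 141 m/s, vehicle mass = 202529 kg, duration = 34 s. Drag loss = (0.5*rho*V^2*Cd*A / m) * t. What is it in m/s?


D = 0.5 * 0.7 * 141^2 * 0.31 * 24.6 = 53064.38 N
a = 53064.38 / 202529 = 0.262 m/s2
dV = 0.262 * 34 = 8.9 m/s

8.9 m/s


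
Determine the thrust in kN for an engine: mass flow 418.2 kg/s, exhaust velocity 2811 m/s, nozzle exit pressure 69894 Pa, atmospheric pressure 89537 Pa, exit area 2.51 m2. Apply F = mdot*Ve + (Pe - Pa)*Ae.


F = 418.2 * 2811 + (69894 - 89537) * 2.51 = 1.1263e+06 N = 1126.3 kN

1126.3 kN


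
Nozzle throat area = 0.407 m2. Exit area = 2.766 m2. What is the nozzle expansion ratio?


AR = 2.766 / 0.407 = 6.8

6.8


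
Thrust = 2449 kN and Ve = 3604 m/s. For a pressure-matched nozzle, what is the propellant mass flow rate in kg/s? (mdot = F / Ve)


mdot = F / Ve = 2449000 / 3604 = 679.5 kg/s

679.5 kg/s


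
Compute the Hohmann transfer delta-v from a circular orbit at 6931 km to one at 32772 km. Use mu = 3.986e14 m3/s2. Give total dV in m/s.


V1 = sqrt(mu/r1) = 7583.52 m/s
dV1 = V1*(sqrt(2*r2/(r1+r2)) - 1) = 2160.22 m/s
V2 = sqrt(mu/r2) = 3487.52 m/s
dV2 = V2*(1 - sqrt(2*r1/(r1+r2))) = 1426.81 m/s
Total dV = 3587 m/s

3587 m/s


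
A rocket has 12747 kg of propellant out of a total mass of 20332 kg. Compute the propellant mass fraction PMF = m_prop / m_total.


PMF = 12747 / 20332 = 0.627

0.627


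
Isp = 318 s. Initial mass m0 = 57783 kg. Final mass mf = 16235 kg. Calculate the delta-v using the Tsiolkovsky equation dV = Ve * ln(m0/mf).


Ve = 318 * 9.81 = 3119.58 m/s
dV = 3119.58 * ln(57783/16235) = 3960 m/s

3960 m/s


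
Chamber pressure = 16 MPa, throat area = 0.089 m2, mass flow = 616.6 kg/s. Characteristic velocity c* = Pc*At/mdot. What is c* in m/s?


c* = 16e6 * 0.089 / 616.6 = 2309 m/s

2309 m/s


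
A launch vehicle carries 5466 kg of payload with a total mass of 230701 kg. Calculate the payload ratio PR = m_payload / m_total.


PR = 5466 / 230701 = 0.0237

0.0237


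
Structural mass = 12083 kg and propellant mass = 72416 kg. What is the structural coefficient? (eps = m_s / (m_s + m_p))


eps = 12083 / (12083 + 72416) = 0.143

0.143


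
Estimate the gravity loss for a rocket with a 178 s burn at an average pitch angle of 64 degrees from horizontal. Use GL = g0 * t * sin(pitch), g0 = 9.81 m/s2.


GL = 9.81 * 178 * sin(64 deg) = 1569 m/s

1569 m/s


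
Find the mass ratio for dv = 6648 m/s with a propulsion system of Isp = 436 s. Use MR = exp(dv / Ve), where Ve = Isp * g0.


Ve = 436 * 9.81 = 4277.16 m/s
MR = exp(6648 / 4277.16) = 4.732

4.732


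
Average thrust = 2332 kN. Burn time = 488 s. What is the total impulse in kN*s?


It = 2332 * 488 = 1138016 kN*s

1138016 kN*s


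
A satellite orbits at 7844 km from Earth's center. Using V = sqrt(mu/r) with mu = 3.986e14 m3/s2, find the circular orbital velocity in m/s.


V = sqrt(3.986e14 / 7844000) = 7129 m/s

7129 m/s


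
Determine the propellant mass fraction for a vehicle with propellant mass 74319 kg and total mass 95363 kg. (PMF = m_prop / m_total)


PMF = 74319 / 95363 = 0.779

0.779


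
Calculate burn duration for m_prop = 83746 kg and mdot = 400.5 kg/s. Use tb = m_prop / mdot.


tb = 83746 / 400.5 = 209.1 s

209.1 s


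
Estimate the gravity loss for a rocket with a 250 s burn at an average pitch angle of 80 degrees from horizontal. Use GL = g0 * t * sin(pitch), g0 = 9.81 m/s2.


GL = 9.81 * 250 * sin(80 deg) = 2415 m/s

2415 m/s


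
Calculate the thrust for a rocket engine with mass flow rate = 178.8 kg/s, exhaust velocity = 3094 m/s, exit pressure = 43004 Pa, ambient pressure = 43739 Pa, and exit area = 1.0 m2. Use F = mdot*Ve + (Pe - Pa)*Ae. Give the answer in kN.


F = 178.8 * 3094 + (43004 - 43739) * 1.0 = 552472.0 N = 552.5 kN

552.5 kN


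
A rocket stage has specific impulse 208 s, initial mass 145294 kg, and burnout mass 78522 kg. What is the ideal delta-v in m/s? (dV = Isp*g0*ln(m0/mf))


Ve = 208 * 9.81 = 2040.48 m/s
dV = 2040.48 * ln(145294/78522) = 1256 m/s

1256 m/s


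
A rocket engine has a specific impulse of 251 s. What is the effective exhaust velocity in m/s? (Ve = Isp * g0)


Ve = Isp * g0 = 251 * 9.81 = 2462.3 m/s

2462.3 m/s


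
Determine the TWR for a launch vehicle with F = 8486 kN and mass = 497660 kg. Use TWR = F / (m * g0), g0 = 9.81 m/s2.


TWR = 8486000 / (497660 * 9.81) = 1.74

1.74


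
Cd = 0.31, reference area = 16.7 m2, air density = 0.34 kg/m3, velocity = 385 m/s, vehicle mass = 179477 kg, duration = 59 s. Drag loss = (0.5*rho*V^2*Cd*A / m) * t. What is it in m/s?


D = 0.5 * 0.34 * 385^2 * 0.31 * 16.7 = 130451.34 N
a = 130451.34 / 179477 = 0.7268 m/s2
dV = 0.7268 * 59 = 42.9 m/s

42.9 m/s


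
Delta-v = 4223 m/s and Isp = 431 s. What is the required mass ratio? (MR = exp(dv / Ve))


Ve = 431 * 9.81 = 4228.11 m/s
MR = exp(4223 / 4228.11) = 2.715

2.715


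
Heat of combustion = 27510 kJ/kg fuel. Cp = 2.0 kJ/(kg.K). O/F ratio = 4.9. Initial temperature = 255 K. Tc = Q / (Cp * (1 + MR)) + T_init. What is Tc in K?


Tc = 27510 / (2.0 * (1 + 4.9)) + 255 = 2586 K

2586 K


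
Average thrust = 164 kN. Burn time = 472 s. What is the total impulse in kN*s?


It = 164 * 472 = 77408 kN*s

77408 kN*s


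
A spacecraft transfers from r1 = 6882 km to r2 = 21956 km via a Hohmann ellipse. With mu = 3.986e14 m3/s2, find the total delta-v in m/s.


V1 = sqrt(mu/r1) = 7610.47 m/s
dV1 = V1*(sqrt(2*r2/(r1+r2)) - 1) = 1780.72 m/s
V2 = sqrt(mu/r2) = 4260.81 m/s
dV2 = V2*(1 - sqrt(2*r1/(r1+r2))) = 1317.19 m/s
Total dV = 3098 m/s

3098 m/s


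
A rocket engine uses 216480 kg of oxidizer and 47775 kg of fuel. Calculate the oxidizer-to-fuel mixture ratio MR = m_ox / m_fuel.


MR = 216480 / 47775 = 4.53

4.53


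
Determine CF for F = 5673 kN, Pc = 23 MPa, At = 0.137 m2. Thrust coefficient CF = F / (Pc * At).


CF = 5673000 / (23e6 * 0.137) = 1.8

1.8


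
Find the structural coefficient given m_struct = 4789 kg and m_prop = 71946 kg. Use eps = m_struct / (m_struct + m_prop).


eps = 4789 / (4789 + 71946) = 0.0624

0.0624


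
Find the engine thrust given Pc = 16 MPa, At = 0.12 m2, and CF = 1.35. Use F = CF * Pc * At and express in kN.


F = 1.35 * 16e6 * 0.12 = 2.5920e+06 N = 2592.0 kN

2592.0 kN


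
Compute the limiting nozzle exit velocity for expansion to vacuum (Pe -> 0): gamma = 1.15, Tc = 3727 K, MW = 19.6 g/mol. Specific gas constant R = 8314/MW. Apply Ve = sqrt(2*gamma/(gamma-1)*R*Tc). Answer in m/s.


R = 8314 / 19.6 = 424.18 J/(kg.K)
Ve = sqrt(2 * 1.15 / (1.15 - 1) * 424.18 * 3727) = 4924 m/s

4924 m/s


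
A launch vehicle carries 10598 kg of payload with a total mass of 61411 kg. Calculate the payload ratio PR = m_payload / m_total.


PR = 10598 / 61411 = 0.1726

0.1726


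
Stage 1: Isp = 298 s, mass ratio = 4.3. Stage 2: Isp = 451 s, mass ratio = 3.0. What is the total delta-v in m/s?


dV1 = 298 * 9.81 * ln(4.3) = 4264.1 m/s
dV2 = 451 * 9.81 * ln(3.0) = 4860.6 m/s
Total dV = 4264.1 + 4860.6 = 9124.7 m/s ~ 9125 m/s

9125 m/s


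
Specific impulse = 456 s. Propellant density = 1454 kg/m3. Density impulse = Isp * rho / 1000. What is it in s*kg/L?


rho*Isp = 456 * 1454 / 1000 = 663 s*kg/L

663 s*kg/L


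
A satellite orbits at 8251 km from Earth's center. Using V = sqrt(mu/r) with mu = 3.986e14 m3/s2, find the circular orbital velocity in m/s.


V = sqrt(3.986e14 / 8251000) = 6950 m/s

6950 m/s


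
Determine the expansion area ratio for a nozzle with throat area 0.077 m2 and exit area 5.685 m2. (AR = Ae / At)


AR = 5.685 / 0.077 = 73.8

73.8


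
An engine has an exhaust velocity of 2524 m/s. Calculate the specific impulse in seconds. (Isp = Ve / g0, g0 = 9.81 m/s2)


Isp = Ve / g0 = 2524 / 9.81 = 257.3 s

257.3 s


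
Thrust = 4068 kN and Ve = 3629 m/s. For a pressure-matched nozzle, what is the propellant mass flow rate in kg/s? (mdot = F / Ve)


mdot = F / Ve = 4068000 / 3629 = 1121.0 kg/s

1121.0 kg/s


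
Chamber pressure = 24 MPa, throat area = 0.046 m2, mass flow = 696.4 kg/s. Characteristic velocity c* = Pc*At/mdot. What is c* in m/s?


c* = 24e6 * 0.046 / 696.4 = 1585 m/s

1585 m/s


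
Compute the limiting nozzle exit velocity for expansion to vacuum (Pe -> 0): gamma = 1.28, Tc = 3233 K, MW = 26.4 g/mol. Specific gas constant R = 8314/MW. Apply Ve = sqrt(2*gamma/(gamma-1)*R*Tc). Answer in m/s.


R = 8314 / 26.4 = 314.92 J/(kg.K)
Ve = sqrt(2 * 1.28 / (1.28 - 1) * 314.92 * 3233) = 3051 m/s

3051 m/s


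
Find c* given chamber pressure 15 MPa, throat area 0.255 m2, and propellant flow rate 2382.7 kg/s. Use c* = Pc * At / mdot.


c* = 15e6 * 0.255 / 2382.7 = 1605 m/s

1605 m/s


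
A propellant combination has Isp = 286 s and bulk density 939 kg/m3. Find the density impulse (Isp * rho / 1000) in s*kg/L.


rho*Isp = 286 * 939 / 1000 = 269 s*kg/L

269 s*kg/L


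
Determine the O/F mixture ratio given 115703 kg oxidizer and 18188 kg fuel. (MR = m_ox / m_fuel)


MR = 115703 / 18188 = 6.36

6.36


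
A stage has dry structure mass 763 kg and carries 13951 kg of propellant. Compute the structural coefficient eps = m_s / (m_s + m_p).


eps = 763 / (763 + 13951) = 0.0519

0.0519


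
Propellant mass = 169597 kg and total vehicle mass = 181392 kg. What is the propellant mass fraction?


PMF = 169597 / 181392 = 0.935

0.935


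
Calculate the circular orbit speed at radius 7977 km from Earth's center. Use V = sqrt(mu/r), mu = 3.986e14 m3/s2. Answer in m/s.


V = sqrt(3.986e14 / 7977000) = 7069 m/s

7069 m/s


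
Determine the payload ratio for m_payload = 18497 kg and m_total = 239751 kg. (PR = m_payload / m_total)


PR = 18497 / 239751 = 0.0772

0.0772


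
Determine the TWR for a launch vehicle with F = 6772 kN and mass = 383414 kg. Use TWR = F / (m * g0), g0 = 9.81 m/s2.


TWR = 6772000 / (383414 * 9.81) = 1.8

1.8


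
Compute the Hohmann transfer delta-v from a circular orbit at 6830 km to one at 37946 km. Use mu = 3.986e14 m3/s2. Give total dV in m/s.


V1 = sqrt(mu/r1) = 7639.38 m/s
dV1 = V1*(sqrt(2*r2/(r1+r2)) - 1) = 2306.28 m/s
V2 = sqrt(mu/r2) = 3241.05 m/s
dV2 = V2*(1 - sqrt(2*r1/(r1+r2))) = 1450.9 m/s
Total dV = 3757 m/s

3757 m/s


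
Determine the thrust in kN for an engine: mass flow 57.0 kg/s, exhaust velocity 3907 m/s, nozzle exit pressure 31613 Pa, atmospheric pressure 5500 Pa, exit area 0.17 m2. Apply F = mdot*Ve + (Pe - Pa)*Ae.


F = 57.0 * 3907 + (31613 - 5500) * 0.17 = 227138.0 N = 227.1 kN

227.1 kN


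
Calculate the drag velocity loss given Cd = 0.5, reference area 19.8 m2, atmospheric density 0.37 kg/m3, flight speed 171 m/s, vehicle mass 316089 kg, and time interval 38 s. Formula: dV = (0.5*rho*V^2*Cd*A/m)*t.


D = 0.5 * 0.37 * 171^2 * 0.5 * 19.8 = 53554.89 N
a = 53554.89 / 316089 = 0.1694 m/s2
dV = 0.1694 * 38 = 6.4 m/s

6.4 m/s


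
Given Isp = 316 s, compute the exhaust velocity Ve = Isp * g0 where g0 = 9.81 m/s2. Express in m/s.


Ve = Isp * g0 = 316 * 9.81 = 3100.0 m/s

3100.0 m/s


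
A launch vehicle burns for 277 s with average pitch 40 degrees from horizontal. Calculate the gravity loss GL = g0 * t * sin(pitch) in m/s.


GL = 9.81 * 277 * sin(40 deg) = 1747 m/s

1747 m/s


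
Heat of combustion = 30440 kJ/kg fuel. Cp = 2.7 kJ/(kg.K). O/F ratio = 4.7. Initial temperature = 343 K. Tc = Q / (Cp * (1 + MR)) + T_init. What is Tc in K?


Tc = 30440 / (2.7 * (1 + 4.7)) + 343 = 2321 K

2321 K


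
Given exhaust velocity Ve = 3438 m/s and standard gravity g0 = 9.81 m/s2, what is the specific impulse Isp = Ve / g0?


Isp = Ve / g0 = 3438 / 9.81 = 350.5 s

350.5 s


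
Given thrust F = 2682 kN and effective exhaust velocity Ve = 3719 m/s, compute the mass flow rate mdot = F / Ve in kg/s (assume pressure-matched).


mdot = F / Ve = 2682000 / 3719 = 721.2 kg/s

721.2 kg/s


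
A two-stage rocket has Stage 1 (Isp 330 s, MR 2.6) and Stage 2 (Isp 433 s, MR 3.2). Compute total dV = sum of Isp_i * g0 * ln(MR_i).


dV1 = 330 * 9.81 * ln(2.6) = 3093.3 m/s
dV2 = 433 * 9.81 * ln(3.2) = 4940.8 m/s
Total dV = 3093.3 + 4940.8 = 8034.1 m/s ~ 8034 m/s

8034 m/s


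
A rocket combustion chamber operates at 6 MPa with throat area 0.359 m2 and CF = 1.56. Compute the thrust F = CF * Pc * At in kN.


F = 1.56 * 6e6 * 0.359 = 3.3602e+06 N = 3360.2 kN

3360.2 kN


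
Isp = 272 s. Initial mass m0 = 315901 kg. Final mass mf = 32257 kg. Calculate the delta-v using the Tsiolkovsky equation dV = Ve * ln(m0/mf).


Ve = 272 * 9.81 = 2668.32 m/s
dV = 2668.32 * ln(315901/32257) = 6088 m/s

6088 m/s


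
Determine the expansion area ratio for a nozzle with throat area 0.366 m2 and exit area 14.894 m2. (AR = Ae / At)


AR = 14.894 / 0.366 = 40.7

40.7


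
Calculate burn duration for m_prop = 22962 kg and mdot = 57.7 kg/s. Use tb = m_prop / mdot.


tb = 22962 / 57.7 = 398.0 s

398.0 s


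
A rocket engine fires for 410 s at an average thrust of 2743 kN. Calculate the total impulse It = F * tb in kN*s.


It = 2743 * 410 = 1124630 kN*s

1124630 kN*s


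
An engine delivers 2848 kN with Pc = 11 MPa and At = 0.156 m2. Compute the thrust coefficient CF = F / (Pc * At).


CF = 2848000 / (11e6 * 0.156) = 1.66

1.66


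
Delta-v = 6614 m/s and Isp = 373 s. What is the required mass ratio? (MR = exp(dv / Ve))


Ve = 373 * 9.81 = 3659.13 m/s
MR = exp(6614 / 3659.13) = 6.095

6.095


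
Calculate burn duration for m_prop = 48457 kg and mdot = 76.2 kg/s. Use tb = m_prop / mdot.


tb = 48457 / 76.2 = 635.9 s

635.9 s


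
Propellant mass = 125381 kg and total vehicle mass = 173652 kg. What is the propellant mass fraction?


PMF = 125381 / 173652 = 0.722

0.722


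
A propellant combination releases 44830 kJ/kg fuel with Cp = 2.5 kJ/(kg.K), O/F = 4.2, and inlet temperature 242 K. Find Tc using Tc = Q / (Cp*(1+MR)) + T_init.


Tc = 44830 / (2.5 * (1 + 4.2)) + 242 = 3690 K

3690 K


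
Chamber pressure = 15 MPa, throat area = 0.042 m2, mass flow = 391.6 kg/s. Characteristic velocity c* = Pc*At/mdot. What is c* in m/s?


c* = 15e6 * 0.042 / 391.6 = 1609 m/s

1609 m/s


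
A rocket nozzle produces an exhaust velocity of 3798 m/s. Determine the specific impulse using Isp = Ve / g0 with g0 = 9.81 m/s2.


Isp = Ve / g0 = 3798 / 9.81 = 387.2 s

387.2 s


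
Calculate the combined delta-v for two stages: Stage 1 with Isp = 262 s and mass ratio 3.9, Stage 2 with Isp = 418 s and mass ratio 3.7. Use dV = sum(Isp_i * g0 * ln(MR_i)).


dV1 = 262 * 9.81 * ln(3.9) = 3498.0 m/s
dV2 = 418 * 9.81 * ln(3.7) = 5364.9 m/s
Total dV = 3498.0 + 5364.9 = 8862.9 m/s ~ 8863 m/s

8863 m/s


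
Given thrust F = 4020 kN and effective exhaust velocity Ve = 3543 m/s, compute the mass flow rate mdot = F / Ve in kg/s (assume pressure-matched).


mdot = F / Ve = 4020000 / 3543 = 1134.6 kg/s

1134.6 kg/s


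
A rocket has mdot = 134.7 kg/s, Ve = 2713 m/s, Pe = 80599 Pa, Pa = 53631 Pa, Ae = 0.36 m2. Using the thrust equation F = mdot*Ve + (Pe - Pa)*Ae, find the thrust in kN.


F = 134.7 * 2713 + (80599 - 53631) * 0.36 = 375150.0 N = 375.1 kN

375.1 kN


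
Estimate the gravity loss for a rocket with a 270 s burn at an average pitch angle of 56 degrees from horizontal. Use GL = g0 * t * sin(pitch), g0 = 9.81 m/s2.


GL = 9.81 * 270 * sin(56 deg) = 2196 m/s

2196 m/s


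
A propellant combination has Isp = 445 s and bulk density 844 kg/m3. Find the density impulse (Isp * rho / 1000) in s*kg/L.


rho*Isp = 445 * 844 / 1000 = 376 s*kg/L

376 s*kg/L


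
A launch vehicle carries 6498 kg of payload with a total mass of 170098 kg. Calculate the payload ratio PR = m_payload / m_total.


PR = 6498 / 170098 = 0.0382

0.0382


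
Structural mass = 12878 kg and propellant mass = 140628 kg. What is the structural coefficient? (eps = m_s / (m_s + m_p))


eps = 12878 / (12878 + 140628) = 0.0839

0.0839


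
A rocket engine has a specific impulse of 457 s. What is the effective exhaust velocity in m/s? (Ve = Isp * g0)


Ve = Isp * g0 = 457 * 9.81 = 4483.2 m/s

4483.2 m/s


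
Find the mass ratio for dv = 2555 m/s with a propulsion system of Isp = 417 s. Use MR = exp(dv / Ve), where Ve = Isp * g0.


Ve = 417 * 9.81 = 4090.77 m/s
MR = exp(2555 / 4090.77) = 1.867

1.867


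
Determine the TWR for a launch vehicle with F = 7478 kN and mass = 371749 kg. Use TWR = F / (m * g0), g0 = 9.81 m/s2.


TWR = 7478000 / (371749 * 9.81) = 2.05

2.05


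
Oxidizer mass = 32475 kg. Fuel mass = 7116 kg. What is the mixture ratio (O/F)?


MR = 32475 / 7116 = 4.56

4.56


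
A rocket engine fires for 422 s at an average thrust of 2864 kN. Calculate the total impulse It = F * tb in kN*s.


It = 2864 * 422 = 1208608 kN*s

1208608 kN*s


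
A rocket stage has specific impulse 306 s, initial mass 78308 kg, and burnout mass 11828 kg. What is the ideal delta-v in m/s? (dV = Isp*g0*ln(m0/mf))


Ve = 306 * 9.81 = 3001.86 m/s
dV = 3001.86 * ln(78308/11828) = 5674 m/s

5674 m/s


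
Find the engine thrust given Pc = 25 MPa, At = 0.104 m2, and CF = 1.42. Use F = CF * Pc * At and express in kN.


F = 1.42 * 25e6 * 0.104 = 3.6920e+06 N = 3692.0 kN

3692.0 kN


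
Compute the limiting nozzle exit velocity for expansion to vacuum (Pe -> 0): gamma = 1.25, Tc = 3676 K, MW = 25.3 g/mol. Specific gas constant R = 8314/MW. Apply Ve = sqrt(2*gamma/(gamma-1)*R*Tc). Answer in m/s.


R = 8314 / 25.3 = 328.62 J/(kg.K)
Ve = sqrt(2 * 1.25 / (1.25 - 1) * 328.62 * 3676) = 3476 m/s

3476 m/s


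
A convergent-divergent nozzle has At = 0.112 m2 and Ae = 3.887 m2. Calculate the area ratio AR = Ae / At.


AR = 3.887 / 0.112 = 34.7

34.7


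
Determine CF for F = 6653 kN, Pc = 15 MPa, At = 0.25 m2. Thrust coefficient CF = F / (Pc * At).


CF = 6653000 / (15e6 * 0.25) = 1.77

1.77


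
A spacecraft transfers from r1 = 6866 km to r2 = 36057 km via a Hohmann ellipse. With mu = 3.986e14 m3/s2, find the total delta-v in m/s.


V1 = sqrt(mu/r1) = 7619.33 m/s
dV1 = V1*(sqrt(2*r2/(r1+r2)) - 1) = 2256.68 m/s
V2 = sqrt(mu/r2) = 3324.86 m/s
dV2 = V2*(1 - sqrt(2*r1/(r1+r2))) = 1444.27 m/s
Total dV = 3701 m/s

3701 m/s


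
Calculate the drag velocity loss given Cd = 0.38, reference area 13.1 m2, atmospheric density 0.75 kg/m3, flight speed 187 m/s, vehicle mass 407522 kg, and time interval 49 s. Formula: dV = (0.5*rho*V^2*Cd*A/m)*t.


D = 0.5 * 0.75 * 187^2 * 0.38 * 13.1 = 65278.38 N
a = 65278.38 / 407522 = 0.1602 m/s2
dV = 0.1602 * 49 = 7.8 m/s

7.8 m/s


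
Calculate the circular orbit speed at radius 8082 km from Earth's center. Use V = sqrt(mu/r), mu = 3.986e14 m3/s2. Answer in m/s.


V = sqrt(3.986e14 / 8082000) = 7023 m/s

7023 m/s


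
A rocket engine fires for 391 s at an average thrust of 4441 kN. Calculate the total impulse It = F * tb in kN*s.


It = 4441 * 391 = 1736431 kN*s

1736431 kN*s


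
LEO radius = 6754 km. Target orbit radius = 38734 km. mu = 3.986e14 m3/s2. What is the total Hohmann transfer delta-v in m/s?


V1 = sqrt(mu/r1) = 7682.24 m/s
dV1 = V1*(sqrt(2*r2/(r1+r2)) - 1) = 2343.14 m/s
V2 = sqrt(mu/r2) = 3207.91 m/s
dV2 = V2*(1 - sqrt(2*r1/(r1+r2))) = 1459.8 m/s
Total dV = 3803 m/s

3803 m/s


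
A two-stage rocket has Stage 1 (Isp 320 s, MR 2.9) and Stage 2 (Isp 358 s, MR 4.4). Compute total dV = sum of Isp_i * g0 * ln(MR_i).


dV1 = 320 * 9.81 * ln(2.9) = 3342.3 m/s
dV2 = 358 * 9.81 * ln(4.4) = 5203.4 m/s
Total dV = 3342.3 + 5203.4 = 8545.7 m/s ~ 8546 m/s

8546 m/s


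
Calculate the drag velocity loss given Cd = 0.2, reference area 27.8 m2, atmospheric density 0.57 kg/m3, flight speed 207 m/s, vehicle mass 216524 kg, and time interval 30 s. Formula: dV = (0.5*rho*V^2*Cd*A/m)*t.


D = 0.5 * 0.57 * 207^2 * 0.2 * 27.8 = 67898.53 N
a = 67898.53 / 216524 = 0.3136 m/s2
dV = 0.3136 * 30 = 9.4 m/s

9.4 m/s


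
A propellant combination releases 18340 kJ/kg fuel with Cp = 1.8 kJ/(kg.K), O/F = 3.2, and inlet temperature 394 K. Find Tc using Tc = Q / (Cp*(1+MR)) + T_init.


Tc = 18340 / (1.8 * (1 + 3.2)) + 394 = 2820 K

2820 K


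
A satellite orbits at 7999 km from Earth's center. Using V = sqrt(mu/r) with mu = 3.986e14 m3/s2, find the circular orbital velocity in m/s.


V = sqrt(3.986e14 / 7999000) = 7059 m/s

7059 m/s


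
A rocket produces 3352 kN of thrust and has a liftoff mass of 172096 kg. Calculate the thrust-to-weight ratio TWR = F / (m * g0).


TWR = 3352000 / (172096 * 9.81) = 1.99

1.99


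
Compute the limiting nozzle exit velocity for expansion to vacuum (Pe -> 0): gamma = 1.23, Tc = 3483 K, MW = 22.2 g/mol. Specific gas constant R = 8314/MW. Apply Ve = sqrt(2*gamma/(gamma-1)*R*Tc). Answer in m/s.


R = 8314 / 22.2 = 374.5 J/(kg.K)
Ve = sqrt(2 * 1.23 / (1.23 - 1) * 374.5 * 3483) = 3735 m/s

3735 m/s


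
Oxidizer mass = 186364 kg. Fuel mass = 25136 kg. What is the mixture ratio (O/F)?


MR = 186364 / 25136 = 7.41

7.41


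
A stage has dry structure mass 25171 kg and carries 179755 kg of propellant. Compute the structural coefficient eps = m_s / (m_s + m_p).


eps = 25171 / (25171 + 179755) = 0.1228

0.1228


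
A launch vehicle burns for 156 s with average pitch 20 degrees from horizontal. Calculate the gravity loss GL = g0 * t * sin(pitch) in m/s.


GL = 9.81 * 156 * sin(20 deg) = 523 m/s

523 m/s


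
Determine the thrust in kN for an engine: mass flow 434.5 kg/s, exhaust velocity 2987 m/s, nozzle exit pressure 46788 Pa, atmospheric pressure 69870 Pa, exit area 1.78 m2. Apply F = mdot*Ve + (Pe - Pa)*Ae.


F = 434.5 * 2987 + (46788 - 69870) * 1.78 = 1.2568e+06 N = 1256.8 kN

1256.8 kN


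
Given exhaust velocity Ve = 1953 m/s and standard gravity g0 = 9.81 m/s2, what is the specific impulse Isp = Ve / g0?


Isp = Ve / g0 = 1953 / 9.81 = 199.1 s

199.1 s


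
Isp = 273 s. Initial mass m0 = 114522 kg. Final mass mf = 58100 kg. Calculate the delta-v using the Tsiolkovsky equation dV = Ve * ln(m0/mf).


Ve = 273 * 9.81 = 2678.13 m/s
dV = 2678.13 * ln(114522/58100) = 1817 m/s

1817 m/s


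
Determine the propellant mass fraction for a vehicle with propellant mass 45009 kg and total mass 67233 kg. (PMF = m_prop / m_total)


PMF = 45009 / 67233 = 0.669

0.669


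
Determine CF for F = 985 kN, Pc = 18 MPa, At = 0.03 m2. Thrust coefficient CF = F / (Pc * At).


CF = 985000 / (18e6 * 0.03) = 1.82

1.82


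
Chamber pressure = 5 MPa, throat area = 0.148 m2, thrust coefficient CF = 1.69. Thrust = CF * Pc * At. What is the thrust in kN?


F = 1.69 * 5e6 * 0.148 = 1.2506e+06 N = 1250.6 kN

1250.6 kN


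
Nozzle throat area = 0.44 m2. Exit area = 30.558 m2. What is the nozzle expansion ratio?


AR = 30.558 / 0.44 = 69.5

69.5


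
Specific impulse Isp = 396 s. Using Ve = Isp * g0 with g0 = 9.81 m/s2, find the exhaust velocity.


Ve = Isp * g0 = 396 * 9.81 = 3884.8 m/s

3884.8 m/s


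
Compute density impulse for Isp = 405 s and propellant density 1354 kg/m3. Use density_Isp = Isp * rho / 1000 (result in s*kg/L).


rho*Isp = 405 * 1354 / 1000 = 548 s*kg/L

548 s*kg/L


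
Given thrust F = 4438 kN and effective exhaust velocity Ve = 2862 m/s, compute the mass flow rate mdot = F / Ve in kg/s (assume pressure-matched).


mdot = F / Ve = 4438000 / 2862 = 1550.7 kg/s

1550.7 kg/s


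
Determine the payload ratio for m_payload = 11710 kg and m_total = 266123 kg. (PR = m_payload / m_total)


PR = 11710 / 266123 = 0.044

0.044


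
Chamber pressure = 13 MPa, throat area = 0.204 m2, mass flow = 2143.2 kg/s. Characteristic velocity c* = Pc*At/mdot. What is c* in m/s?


c* = 13e6 * 0.204 / 2143.2 = 1237 m/s

1237 m/s


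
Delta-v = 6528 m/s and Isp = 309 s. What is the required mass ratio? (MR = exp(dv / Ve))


Ve = 309 * 9.81 = 3031.29 m/s
MR = exp(6528 / 3031.29) = 8.615

8.615


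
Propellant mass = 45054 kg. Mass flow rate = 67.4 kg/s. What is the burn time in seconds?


tb = 45054 / 67.4 = 668.5 s

668.5 s


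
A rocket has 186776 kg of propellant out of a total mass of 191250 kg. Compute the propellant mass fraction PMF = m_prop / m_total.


PMF = 186776 / 191250 = 0.977

0.977


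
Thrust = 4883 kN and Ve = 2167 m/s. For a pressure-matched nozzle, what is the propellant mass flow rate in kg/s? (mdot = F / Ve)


mdot = F / Ve = 4883000 / 2167 = 2253.3 kg/s

2253.3 kg/s


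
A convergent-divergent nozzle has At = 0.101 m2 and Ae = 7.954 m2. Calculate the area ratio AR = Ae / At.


AR = 7.954 / 0.101 = 78.8

78.8


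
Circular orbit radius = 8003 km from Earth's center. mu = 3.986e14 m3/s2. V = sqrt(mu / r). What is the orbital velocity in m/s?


V = sqrt(3.986e14 / 8003000) = 7057 m/s

7057 m/s


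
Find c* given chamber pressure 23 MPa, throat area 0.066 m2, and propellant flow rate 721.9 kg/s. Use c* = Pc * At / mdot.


c* = 23e6 * 0.066 / 721.9 = 2103 m/s

2103 m/s


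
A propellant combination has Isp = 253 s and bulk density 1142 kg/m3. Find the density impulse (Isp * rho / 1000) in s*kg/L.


rho*Isp = 253 * 1142 / 1000 = 289 s*kg/L

289 s*kg/L


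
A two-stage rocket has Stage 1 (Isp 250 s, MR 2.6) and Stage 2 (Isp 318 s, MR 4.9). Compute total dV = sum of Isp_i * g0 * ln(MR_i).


dV1 = 250 * 9.81 * ln(2.6) = 2343.4 m/s
dV2 = 318 * 9.81 * ln(4.9) = 4957.7 m/s
Total dV = 2343.4 + 4957.7 = 7301.1 m/s ~ 7301 m/s

7301 m/s


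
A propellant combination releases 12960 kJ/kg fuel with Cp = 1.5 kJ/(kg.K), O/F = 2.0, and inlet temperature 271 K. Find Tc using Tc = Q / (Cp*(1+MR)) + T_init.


Tc = 12960 / (1.5 * (1 + 2.0)) + 271 = 3151 K

3151 K


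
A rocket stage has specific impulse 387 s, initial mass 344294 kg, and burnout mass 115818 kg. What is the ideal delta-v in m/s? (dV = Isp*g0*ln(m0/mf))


Ve = 387 * 9.81 = 3796.47 m/s
dV = 3796.47 * ln(344294/115818) = 4136 m/s

4136 m/s


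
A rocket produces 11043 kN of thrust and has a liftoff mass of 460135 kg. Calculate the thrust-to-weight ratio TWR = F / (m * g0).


TWR = 11043000 / (460135 * 9.81) = 2.45

2.45


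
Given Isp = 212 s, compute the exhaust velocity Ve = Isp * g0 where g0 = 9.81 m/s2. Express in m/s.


Ve = Isp * g0 = 212 * 9.81 = 2079.7 m/s

2079.7 m/s


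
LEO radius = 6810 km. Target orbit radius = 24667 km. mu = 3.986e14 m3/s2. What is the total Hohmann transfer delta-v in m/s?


V1 = sqrt(mu/r1) = 7650.59 m/s
dV1 = V1*(sqrt(2*r2/(r1+r2)) - 1) = 1927.34 m/s
V2 = sqrt(mu/r2) = 4019.86 m/s
dV2 = V2*(1 - sqrt(2*r1/(r1+r2))) = 1375.61 m/s
Total dV = 3303 m/s

3303 m/s


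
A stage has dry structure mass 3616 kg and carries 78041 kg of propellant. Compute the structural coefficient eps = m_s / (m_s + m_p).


eps = 3616 / (3616 + 78041) = 0.0443

0.0443


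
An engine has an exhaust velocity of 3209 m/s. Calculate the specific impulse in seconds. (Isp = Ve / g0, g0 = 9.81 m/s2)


Isp = Ve / g0 = 3209 / 9.81 = 327.1 s

327.1 s


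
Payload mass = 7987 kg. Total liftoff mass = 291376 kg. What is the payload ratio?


PR = 7987 / 291376 = 0.0274

0.0274


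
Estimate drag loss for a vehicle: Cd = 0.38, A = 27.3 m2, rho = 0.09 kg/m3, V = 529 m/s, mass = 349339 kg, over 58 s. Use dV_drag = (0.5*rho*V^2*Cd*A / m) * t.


D = 0.5 * 0.09 * 529^2 * 0.38 * 27.3 = 130638.17 N
a = 130638.17 / 349339 = 0.374 m/s2
dV = 0.374 * 58 = 21.7 m/s

21.7 m/s


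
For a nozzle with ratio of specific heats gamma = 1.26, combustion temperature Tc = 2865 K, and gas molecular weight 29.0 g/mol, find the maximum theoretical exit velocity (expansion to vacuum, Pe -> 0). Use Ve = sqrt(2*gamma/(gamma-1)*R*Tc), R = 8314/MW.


R = 8314 / 29.0 = 286.69 J/(kg.K)
Ve = sqrt(2 * 1.26 / (1.26 - 1) * 286.69 * 2865) = 2822 m/s

2822 m/s


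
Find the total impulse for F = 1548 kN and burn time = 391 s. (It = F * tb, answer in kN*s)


It = 1548 * 391 = 605268 kN*s

605268 kN*s


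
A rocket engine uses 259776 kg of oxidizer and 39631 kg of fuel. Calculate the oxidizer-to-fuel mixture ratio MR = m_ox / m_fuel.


MR = 259776 / 39631 = 6.55

6.55


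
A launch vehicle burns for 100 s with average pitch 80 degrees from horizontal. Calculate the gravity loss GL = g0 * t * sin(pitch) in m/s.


GL = 9.81 * 100 * sin(80 deg) = 966 m/s

966 m/s


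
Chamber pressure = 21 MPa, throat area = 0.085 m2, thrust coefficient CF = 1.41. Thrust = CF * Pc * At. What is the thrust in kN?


F = 1.41 * 21e6 * 0.085 = 2.5168e+06 N = 2516.8 kN

2516.8 kN


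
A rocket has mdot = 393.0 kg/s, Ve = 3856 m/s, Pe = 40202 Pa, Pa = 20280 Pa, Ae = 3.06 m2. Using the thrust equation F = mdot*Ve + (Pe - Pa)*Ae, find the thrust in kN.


F = 393.0 * 3856 + (40202 - 20280) * 3.06 = 1.5764e+06 N = 1576.4 kN

1576.4 kN


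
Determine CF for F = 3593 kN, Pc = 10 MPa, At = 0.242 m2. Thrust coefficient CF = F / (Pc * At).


CF = 3593000 / (10e6 * 0.242) = 1.48

1.48


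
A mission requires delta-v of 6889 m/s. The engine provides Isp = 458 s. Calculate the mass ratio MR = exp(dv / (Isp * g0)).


Ve = 458 * 9.81 = 4492.98 m/s
MR = exp(6889 / 4492.98) = 4.633

4.633


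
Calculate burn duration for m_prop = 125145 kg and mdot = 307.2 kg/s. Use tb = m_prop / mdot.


tb = 125145 / 307.2 = 407.4 s

407.4 s


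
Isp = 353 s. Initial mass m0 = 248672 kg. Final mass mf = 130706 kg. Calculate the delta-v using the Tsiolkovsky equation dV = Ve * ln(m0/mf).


Ve = 353 * 9.81 = 3462.93 m/s
dV = 3462.93 * ln(248672/130706) = 2227 m/s

2227 m/s


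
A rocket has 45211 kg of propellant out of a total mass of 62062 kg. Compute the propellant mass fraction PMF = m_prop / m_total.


PMF = 45211 / 62062 = 0.728

0.728


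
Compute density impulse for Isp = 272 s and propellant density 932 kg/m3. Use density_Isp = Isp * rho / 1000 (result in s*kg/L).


rho*Isp = 272 * 932 / 1000 = 254 s*kg/L

254 s*kg/L


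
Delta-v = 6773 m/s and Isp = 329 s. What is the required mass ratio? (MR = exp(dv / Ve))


Ve = 329 * 9.81 = 3227.49 m/s
MR = exp(6773 / 3227.49) = 8.154

8.154


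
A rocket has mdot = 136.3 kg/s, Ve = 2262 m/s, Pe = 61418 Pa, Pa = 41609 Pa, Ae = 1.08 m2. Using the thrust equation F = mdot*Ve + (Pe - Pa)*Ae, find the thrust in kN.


F = 136.3 * 2262 + (61418 - 41609) * 1.08 = 329704.0 N = 329.7 kN

329.7 kN


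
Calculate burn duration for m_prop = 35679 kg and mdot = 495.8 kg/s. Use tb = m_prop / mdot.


tb = 35679 / 495.8 = 72.0 s

72.0 s


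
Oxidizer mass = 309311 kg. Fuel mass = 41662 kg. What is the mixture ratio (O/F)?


MR = 309311 / 41662 = 7.42

7.42


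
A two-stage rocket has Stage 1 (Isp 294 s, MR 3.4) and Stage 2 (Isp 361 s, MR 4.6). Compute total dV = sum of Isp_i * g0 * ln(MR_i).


dV1 = 294 * 9.81 * ln(3.4) = 3529.5 m/s
dV2 = 361 * 9.81 * ln(4.6) = 5404.4 m/s
Total dV = 3529.5 + 5404.4 = 8933.9 m/s ~ 8934 m/s

8934 m/s


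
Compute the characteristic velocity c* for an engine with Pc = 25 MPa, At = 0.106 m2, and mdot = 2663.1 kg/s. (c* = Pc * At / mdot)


c* = 25e6 * 0.106 / 2663.1 = 995 m/s

995 m/s


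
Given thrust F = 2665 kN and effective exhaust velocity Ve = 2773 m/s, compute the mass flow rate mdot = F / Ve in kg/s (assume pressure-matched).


mdot = F / Ve = 2665000 / 2773 = 961.1 kg/s

961.1 kg/s


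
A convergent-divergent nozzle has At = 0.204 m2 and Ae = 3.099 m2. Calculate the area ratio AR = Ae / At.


AR = 3.099 / 0.204 = 15.2

15.2


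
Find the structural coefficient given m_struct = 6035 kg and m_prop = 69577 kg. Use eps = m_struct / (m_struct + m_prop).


eps = 6035 / (6035 + 69577) = 0.0798

0.0798


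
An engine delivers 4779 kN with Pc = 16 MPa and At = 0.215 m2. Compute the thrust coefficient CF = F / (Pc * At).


CF = 4779000 / (16e6 * 0.215) = 1.39

1.39


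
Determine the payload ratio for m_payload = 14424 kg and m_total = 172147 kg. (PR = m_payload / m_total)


PR = 14424 / 172147 = 0.0838

0.0838


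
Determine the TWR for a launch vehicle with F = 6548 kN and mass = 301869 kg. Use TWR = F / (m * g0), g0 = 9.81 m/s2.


TWR = 6548000 / (301869 * 9.81) = 2.21

2.21
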